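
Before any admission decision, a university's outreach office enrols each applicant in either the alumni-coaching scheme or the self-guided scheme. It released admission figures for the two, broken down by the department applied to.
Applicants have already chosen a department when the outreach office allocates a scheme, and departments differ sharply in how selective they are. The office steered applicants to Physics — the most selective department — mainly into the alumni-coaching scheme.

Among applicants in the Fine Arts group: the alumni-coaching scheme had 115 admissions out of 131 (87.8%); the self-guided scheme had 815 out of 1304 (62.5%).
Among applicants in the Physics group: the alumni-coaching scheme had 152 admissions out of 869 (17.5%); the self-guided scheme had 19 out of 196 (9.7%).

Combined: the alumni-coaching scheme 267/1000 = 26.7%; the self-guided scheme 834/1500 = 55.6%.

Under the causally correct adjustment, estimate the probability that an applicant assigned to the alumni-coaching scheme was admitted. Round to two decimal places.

The stratified and pooled comparisons disagree (the alumni-coaching scheme wins within each department; the self-guided scheme wins overall), so the answer turns on the causal role of department.
Here department is a common cause — it drives both which outreach scheme a case falls under and the outcome. The crude comparison mixes populations; the stratum-specific rates are the causally relevant ones.
Standardising the alumni-coaching scheme to the population department mix: 0.574·115/131 + 0.426·152/869 = 0.578.

0.58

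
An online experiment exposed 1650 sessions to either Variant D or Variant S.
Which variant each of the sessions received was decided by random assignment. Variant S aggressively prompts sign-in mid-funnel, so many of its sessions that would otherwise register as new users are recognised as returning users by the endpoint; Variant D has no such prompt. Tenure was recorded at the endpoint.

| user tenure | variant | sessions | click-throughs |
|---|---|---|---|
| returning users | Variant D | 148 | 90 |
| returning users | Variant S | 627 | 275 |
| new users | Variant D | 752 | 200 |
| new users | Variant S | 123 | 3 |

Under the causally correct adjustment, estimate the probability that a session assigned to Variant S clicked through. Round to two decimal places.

0.37

Stratifying would compare variants among sessions the variants themselves sorted into user tenure groups — a form of selection on an intermediate. The unconditioned pooled rates give the total causal effect.
So P(outcome | do(Variant S)) is just the pooled rate for Variant S: 278/750 = 0.371.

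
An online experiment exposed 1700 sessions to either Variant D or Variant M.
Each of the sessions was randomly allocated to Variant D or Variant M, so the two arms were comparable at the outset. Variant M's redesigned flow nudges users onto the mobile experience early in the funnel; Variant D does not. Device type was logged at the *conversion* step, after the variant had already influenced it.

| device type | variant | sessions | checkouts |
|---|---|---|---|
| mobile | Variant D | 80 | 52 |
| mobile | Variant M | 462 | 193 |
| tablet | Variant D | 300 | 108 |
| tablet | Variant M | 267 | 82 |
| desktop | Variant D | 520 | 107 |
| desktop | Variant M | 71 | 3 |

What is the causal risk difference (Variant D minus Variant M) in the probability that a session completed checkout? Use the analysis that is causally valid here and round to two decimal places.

Variant D is higher inside every device type stratum but Variant M is higher in aggregate. Whether to stratify depends on how device type relates to the variant.
Because the variant influences device type, device type is a post-treatment mediator, not a confounder. Stratifying on it would bias the estimate; the causal effect is the crude pooled difference.
The causal difference is the pooled difference: 0.297 − 0.347 = -0.051.

-0.05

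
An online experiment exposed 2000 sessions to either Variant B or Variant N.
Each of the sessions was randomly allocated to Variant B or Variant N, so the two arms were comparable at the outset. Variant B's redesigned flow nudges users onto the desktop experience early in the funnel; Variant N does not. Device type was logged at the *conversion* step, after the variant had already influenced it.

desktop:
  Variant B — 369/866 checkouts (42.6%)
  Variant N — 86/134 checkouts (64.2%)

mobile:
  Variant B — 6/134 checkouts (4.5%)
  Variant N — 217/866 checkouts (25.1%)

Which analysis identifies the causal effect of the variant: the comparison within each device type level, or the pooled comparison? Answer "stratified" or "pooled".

pooled

The stratified and pooled comparisons disagree (Variant N wins within each device type; Variant B wins overall), so the answer turns on the causal role of device type.
Because the variant influences device type, device type is a post-treatment mediator, not a confounder. Stratifying on it would bias the estimate; the causal effect is the crude pooled difference.
Pooled: Variant B 37.5% vs Variant N 30.3%; Variant B is higher overall.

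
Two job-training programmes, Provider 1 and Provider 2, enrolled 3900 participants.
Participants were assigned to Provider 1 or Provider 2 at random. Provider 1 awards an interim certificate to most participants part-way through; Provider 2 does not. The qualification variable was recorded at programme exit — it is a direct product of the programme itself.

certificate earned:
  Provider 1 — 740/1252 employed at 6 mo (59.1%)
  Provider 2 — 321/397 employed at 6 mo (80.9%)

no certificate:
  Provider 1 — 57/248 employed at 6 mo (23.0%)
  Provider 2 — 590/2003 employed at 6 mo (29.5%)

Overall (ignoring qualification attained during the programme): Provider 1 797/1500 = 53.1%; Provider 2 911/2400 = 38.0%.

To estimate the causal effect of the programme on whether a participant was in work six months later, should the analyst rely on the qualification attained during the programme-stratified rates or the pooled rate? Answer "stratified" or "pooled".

pooled

Provider 2 is higher inside every qualification attained during the programme stratum but Provider 1 is higher in aggregate. Whether to stratify depends on how qualification attained during the programme relates to the programme.
Because the programme influences qualification attained during the programme, qualification attained during the programme is a post-treatment mediator, not a confounder. Stratifying on it would bias the estimate; the causal effect is the crude pooled difference.
Pooled: Provider 1 53.1% vs Provider 2 38.0%; Provider 1 is higher overall.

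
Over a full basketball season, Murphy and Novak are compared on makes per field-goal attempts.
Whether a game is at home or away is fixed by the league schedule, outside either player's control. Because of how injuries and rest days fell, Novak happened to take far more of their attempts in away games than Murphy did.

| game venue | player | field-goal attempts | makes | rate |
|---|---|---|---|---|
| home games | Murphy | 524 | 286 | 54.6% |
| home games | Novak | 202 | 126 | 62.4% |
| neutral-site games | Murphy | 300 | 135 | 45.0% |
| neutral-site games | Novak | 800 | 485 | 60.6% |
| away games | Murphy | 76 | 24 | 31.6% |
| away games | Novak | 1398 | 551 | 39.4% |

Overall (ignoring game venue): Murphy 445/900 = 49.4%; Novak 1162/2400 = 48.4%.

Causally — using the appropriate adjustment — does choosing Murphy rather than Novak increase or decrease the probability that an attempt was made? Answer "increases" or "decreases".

decreases

The game venue-specific comparison favours Novak throughout, but the pooled figures favour Murphy. The question is whether to condition on game venue.
Game venue differs across players for reasons unrelated to any effect of the player itself, and it separately predicts the outcome — a classic confounder. We must compare within game venue levels.
Within each level — home games: 54.6% vs 62.4%; neutral-site games: 45.0% vs 60.6%; away games: 31.6% vs 39.4% — Novak is higher every time.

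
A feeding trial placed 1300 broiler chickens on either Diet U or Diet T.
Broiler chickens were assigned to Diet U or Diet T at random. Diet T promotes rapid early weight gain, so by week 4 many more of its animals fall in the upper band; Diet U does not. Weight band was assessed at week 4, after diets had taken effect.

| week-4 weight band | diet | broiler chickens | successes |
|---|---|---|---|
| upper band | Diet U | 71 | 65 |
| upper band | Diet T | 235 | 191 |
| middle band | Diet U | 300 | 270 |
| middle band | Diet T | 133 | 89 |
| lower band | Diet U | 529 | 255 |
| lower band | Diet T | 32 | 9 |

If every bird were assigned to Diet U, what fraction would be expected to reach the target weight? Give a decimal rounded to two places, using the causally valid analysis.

0.66

Week-4 weight band lies on the pathway diet → week-4 weight band → outcome, so adjusting for it blocks the indirect effect. For the total causal effect of diet, use the unadjusted pooled rates.
So P(outcome | do(Diet U)) is just the pooled rate for Diet U: 590/900 = 0.656.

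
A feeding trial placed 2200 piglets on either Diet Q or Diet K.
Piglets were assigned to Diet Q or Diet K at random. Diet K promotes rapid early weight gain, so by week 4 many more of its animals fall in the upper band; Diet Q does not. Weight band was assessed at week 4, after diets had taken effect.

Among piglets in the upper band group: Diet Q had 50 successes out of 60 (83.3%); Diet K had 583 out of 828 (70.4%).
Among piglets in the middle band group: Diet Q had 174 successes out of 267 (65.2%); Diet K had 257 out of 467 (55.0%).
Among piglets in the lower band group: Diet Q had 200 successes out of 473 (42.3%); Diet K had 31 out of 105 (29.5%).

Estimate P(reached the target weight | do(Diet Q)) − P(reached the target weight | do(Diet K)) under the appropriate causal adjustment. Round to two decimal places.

The distribution of week-4 weight band is itself part of what the diet does — it is an intermediate outcome. Holding it fixed would remove that part of the effect; the total effect is the pooled difference.
The causal difference is the pooled difference: 0.530 − 0.622 = -0.092.

-0.09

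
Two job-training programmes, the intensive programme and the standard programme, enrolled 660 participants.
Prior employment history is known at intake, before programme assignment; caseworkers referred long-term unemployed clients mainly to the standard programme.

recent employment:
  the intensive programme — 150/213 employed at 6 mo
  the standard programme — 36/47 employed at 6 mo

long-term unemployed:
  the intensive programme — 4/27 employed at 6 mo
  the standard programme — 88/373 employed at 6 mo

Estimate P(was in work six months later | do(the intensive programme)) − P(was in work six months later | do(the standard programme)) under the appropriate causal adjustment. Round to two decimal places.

-0.08

The imbalance in prior employment history arose from how participants were allocated, not from anything the programme did; and prior employment history independently affects the outcome. The pooled gap is confounded — condition on prior employment history.
Adjusting over the population distribution of prior employment history: 0.394·(0.704−0.766) + 0.606·(0.148−0.236) = -0.078.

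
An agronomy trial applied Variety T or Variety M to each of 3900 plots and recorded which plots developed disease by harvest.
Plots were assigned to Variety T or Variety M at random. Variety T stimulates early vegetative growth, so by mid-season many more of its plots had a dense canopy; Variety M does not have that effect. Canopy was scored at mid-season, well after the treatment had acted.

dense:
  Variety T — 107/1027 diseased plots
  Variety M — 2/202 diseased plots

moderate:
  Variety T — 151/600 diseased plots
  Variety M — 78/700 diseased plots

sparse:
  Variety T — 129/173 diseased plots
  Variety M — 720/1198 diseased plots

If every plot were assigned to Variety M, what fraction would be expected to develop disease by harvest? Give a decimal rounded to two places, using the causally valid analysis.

Because the variety influences mid-season canopy, mid-season canopy is a post-treatment mediator, not a confounder. Stratifying on it would bias the estimate; the causal effect is the crude pooled difference.
So P(outcome | do(Variety M)) is just the pooled rate for Variety M: 800/2100 = 0.381.

0.38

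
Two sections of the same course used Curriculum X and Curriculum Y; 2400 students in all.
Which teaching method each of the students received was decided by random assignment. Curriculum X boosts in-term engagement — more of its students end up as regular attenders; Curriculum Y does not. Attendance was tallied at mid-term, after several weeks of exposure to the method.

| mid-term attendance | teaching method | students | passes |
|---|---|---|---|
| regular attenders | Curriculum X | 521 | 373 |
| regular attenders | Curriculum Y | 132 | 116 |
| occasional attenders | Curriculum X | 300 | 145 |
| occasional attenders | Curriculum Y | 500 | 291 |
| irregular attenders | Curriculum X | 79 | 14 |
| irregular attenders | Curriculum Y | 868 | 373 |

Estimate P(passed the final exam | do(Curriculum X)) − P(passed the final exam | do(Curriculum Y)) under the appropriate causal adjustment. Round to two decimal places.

Mid-term attendance is downstream of the teaching method. One should not condition on a consequence of treatment, so the overall rates are the right comparison.
The causal difference is the pooled difference: 0.591 − 0.520 = +0.071.

+0.07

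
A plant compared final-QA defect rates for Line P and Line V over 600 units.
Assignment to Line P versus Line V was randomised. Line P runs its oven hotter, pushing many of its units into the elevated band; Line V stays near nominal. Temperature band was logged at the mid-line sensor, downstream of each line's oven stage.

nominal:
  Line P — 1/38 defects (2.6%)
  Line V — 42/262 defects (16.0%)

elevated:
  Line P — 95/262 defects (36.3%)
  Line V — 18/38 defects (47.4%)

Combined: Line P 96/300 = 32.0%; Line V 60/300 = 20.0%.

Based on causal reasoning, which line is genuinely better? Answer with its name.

Line V

The distribution of in-process temperature band is itself part of what the line does — it is an intermediate outcome. Holding it fixed would remove that part of the effect; the total effect is the pooled difference.
Pooled: Line P 32.0% vs Line V 20.0%; Line V is lower overall.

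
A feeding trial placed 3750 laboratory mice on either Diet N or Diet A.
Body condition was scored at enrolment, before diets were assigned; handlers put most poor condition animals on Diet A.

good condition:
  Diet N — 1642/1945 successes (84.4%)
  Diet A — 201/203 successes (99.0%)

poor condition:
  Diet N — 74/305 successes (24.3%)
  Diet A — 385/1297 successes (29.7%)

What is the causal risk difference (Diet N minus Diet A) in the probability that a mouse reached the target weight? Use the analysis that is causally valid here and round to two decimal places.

-0.11

Nothing the diet does changes starting body condition; the imbalance is an allocation artefact. With starting body condition also predicting the outcome, the pooled figure is confounded, and the within-stratum comparison is the causal one.
Adjusting over the population distribution of starting body condition: 0.573·(0.844−0.990) + 0.427·(0.243−0.297) = -0.107.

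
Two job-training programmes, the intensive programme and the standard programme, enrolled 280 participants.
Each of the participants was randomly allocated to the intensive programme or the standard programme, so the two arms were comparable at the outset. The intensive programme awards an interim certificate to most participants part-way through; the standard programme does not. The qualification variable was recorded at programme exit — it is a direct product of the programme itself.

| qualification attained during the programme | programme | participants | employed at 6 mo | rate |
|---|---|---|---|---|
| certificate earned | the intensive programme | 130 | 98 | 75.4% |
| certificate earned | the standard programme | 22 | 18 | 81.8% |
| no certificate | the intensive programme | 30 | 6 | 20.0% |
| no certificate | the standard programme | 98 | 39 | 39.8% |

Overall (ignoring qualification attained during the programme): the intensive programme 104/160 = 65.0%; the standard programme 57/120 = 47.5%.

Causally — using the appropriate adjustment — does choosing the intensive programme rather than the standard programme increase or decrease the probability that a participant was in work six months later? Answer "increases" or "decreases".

increases

Qualification attained during the programme is recorded after the programme and is itself shifted by it — it sits on the causal path from programme to outcome. Conditioning on a mediator would strip out part of the effect we want; the pooled comparison gives the total causal effect.
Pooled: the intensive programme 65.0% vs the standard programme 47.5%; the intensive programme is higher overall.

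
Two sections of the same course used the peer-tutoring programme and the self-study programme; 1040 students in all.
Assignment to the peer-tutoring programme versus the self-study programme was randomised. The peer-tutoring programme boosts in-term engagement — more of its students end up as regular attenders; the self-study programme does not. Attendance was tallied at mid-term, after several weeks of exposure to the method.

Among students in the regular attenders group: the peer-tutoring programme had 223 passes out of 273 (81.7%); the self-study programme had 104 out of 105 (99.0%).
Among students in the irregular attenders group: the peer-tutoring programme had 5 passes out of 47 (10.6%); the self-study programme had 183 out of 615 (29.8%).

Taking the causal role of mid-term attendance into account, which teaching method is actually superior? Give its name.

The distribution of mid-term attendance is itself part of what the teaching method does — it is an intermediate outcome. Holding it fixed would remove that part of the effect; the total effect is the pooled difference.
Pooled: the peer-tutoring programme 71.2% vs the self-study programme 39.9%; the peer-tutoring programme is higher overall.

the peer-tutoring programme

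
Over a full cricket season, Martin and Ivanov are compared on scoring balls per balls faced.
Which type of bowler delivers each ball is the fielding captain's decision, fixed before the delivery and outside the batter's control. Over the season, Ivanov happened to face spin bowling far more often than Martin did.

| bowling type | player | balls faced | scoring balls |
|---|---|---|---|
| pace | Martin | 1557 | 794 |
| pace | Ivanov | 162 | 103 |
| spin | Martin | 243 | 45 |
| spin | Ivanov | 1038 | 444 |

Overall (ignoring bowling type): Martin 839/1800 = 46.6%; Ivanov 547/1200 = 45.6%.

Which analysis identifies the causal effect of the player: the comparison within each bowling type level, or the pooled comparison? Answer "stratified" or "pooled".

Ivanov is higher inside every bowling type stratum but Martin is higher in aggregate. Whether to stratify depends on how bowling type relates to the player.
The imbalance in bowling type arose from how balls faced were allocated, not from anything the player did; and bowling type independently affects the outcome. The pooled gap is confounded — condition on bowling type.
Within each level — pace: 51.0% vs 63.6%; spin: 18.5% vs 42.8% — Ivanov is higher every time.

stratified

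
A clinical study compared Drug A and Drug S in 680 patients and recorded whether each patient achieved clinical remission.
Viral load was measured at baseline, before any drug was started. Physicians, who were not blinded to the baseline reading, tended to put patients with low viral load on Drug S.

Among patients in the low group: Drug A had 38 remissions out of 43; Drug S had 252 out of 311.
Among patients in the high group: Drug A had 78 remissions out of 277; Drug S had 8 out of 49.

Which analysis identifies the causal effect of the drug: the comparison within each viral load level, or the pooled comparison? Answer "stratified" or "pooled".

Here viral load is a common cause — it drives both which drug a case falls under and the outcome. The crude comparison mixes populations; the stratum-specific rates are the causally relevant ones.
Within each level — low: 88.4% vs 81.0%; high: 28.2% vs 16.3% — Drug A is higher every time.

stratified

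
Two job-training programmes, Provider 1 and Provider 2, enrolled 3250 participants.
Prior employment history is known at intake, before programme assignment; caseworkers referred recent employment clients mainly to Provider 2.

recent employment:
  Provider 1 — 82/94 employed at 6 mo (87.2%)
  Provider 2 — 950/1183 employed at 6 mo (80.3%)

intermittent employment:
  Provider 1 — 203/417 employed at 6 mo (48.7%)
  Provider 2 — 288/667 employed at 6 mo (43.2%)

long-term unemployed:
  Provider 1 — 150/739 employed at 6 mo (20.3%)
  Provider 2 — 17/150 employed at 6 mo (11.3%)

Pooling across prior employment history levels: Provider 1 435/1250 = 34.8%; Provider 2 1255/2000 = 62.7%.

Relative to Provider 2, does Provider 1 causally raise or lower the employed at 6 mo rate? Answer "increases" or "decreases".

increases

Here prior employment history is a common cause — it drives both which programme a case falls under and the outcome. The crude comparison mixes populations; the stratum-specific rates are the causally relevant ones.
Within each level — recent employment: 87.2% vs 80.3%; intermittent employment: 48.7% vs 43.2%; long-term unemployed: 20.3% vs 11.3% — Provider 1 is higher every time.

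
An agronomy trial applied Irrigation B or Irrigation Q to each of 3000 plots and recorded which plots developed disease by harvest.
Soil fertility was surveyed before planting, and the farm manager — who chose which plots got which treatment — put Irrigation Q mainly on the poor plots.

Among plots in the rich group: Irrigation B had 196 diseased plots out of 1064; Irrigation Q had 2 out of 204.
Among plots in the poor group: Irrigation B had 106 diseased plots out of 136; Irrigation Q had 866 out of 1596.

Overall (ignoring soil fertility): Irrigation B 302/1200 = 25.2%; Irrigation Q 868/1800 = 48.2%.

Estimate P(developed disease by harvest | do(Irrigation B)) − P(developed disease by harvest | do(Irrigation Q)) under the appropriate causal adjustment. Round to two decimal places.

+0.21

Within every soil fertility level Irrigation Q has the lower rate, yet pooled Irrigation B does — Simpson's reversal.
Here soil fertility is a common cause — it drives both which irrigation a case falls under and the outcome. The crude comparison mixes populations; the stratum-specific rates are the causally relevant ones.
Adjusting over the population distribution of soil fertility: 0.423·(0.184−0.010) + 0.577·(0.779−0.543) = +0.210.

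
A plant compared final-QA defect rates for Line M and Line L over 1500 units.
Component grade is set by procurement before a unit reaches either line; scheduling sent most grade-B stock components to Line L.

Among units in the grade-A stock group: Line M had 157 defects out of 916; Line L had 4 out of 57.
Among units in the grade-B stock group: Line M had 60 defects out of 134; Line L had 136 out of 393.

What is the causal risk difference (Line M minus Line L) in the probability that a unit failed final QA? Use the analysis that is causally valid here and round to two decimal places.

The component grade-specific comparison favours Line L throughout, but the pooled figures favour Line M. The question is whether to condition on component grade.
Component grade satisfies the back-door criterion: it is not a descendant of the line, and it blocks the spurious path from line to outcome. Adjusting for it (i.e., using the within-component grade rates) gives the causal effect.
Adjusting over the population distribution of component grade: 0.649·(0.171−0.070) + 0.351·(0.448−0.346) = +0.101.

+0.10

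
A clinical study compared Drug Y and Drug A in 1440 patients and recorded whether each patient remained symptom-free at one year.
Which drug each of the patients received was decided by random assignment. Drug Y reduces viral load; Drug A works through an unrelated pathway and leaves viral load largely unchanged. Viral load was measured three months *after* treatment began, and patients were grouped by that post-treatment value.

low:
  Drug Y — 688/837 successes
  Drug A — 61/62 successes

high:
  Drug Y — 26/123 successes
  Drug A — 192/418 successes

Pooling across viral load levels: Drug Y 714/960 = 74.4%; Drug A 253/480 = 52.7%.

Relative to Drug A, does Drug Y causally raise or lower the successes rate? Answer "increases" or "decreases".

The distribution of viral load is itself part of what the drug does — it is an intermediate outcome. Holding it fixed would remove that part of the effect; the total effect is the pooled difference.
Pooled: Drug Y 74.4% vs Drug A 52.7%; Drug Y is higher overall.

increases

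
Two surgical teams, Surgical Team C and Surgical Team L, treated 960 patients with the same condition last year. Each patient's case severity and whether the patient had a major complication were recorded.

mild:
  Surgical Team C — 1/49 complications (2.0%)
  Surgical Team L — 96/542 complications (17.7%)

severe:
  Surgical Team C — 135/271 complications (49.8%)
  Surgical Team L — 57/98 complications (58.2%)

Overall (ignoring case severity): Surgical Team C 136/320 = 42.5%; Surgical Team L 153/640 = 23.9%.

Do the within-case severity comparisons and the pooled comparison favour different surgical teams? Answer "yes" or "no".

yes

Within each case severity level (mild 2.0% vs 17.7%; severe 49.8% vs 58.2%), Surgical Team C has the lower rate every time. Pooled: 42.5% vs 23.9% — Surgical Team L has the lower rate overall. The two comparisons disagree.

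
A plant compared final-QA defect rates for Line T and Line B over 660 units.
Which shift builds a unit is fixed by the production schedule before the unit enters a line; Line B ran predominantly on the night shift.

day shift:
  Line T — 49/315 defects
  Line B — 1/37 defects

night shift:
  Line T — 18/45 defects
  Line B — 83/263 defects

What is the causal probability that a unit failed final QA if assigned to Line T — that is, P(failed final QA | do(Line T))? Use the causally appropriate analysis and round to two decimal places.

0.27

The stratified and pooled comparisons disagree (Line B wins within each shift; Line T wins overall), so the answer turns on the causal role of shift.
The imbalance in shift arose from how units were allocated, not from anything the line did; and shift independently affects the outcome. The pooled gap is confounded — condition on shift.
Standardising Line T to the population shift mix: 0.533·49/315 + 0.467·18/45 = 0.270.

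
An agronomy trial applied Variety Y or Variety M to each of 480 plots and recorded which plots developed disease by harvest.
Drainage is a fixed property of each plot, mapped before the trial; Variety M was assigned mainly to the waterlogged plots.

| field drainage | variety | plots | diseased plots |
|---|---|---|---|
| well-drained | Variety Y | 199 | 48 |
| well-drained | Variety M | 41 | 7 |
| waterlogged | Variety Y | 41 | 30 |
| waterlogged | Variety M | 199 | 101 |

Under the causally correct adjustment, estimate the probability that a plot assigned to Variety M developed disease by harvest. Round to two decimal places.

0.34

The imbalance in field drainage arose from how plots were allocated, not from anything the variety did; and field drainage independently affects the outcome. The pooled gap is confounded — condition on field drainage.
Standardising Variety M to the population field drainage mix: 0.500·7/41 + 0.500·101/199 = 0.339.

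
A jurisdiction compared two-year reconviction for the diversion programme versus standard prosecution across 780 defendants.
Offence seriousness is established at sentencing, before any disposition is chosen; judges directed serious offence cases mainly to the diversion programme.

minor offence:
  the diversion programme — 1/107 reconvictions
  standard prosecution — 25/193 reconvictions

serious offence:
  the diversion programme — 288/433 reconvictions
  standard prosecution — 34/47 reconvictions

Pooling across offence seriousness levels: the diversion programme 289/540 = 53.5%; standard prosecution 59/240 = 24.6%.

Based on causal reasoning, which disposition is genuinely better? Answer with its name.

Here offence seriousness is a common cause — it drives both which disposition a case falls under and the outcome. The crude comparison mixes populations; the stratum-specific rates are the causally relevant ones.
Within each level — minor offence: 0.9% vs 13.0%; serious offence: 66.5% vs 72.3% — the diversion programme is lower every time.

the diversion programme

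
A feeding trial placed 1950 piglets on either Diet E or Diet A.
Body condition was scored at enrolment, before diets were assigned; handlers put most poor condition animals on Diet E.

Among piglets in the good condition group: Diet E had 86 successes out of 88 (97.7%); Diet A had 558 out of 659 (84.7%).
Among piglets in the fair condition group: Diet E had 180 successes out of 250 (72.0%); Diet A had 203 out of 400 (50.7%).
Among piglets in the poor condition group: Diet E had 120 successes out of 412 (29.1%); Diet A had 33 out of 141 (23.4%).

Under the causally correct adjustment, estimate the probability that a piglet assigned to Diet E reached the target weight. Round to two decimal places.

0.70

The stratified and pooled comparisons disagree (Diet E wins within each starting body condition; Diet A wins overall), so the answer turns on the causal role of starting body condition.
The imbalance in starting body condition arose from how piglets were allocated, not from anything the diet did; and starting body condition independently affects the outcome. The pooled gap is confounded — condition on starting body condition.
Standardising Diet E to the population starting body condition mix: 0.383·86/88 + 0.333·180/250 + 0.284·120/412 = 0.697.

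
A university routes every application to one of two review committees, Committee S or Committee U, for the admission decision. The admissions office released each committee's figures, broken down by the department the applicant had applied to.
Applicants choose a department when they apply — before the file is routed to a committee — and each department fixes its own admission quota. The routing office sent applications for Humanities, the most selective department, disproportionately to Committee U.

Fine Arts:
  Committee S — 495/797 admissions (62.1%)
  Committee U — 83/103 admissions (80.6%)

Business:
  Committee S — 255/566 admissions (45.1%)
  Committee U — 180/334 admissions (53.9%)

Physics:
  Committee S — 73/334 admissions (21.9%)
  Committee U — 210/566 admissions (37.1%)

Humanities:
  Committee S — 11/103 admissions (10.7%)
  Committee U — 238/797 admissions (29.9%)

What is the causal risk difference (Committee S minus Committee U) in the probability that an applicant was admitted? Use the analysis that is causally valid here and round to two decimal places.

The stratified and pooled comparisons disagree (Committee U wins within each department; Committee S wins overall), so the answer turns on the causal role of department.
Department is set before the review committee has any effect — it is not caused by the review committee — and it independently drives the outcome. That makes it a confounder, so the causal comparison is within department levels.
Adjusting over the population distribution of department: 0.250·(0.621−0.806) + 0.250·(0.451−0.539) + 0.250·(0.219−0.371) + 0.250·(0.107−0.299) = -0.154.

-0.15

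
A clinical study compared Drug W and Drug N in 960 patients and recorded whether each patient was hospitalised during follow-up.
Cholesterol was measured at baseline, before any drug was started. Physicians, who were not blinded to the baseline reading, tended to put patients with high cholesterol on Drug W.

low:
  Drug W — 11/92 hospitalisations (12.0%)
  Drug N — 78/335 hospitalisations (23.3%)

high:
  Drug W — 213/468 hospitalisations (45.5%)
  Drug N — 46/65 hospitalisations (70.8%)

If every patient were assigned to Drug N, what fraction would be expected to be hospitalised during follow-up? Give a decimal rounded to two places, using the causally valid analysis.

Drug W is lower inside every cholesterol stratum but Drug N is lower in aggregate. Whether to stratify depends on how cholesterol relates to the drug.
The imbalance in cholesterol arose from how patients were allocated, not from anything the drug did; and cholesterol independently affects the outcome. The pooled gap is confounded — condition on cholesterol.
Standardising Drug N to the population cholesterol mix: 0.445·78/335 + 0.555·46/65 = 0.496.

0.50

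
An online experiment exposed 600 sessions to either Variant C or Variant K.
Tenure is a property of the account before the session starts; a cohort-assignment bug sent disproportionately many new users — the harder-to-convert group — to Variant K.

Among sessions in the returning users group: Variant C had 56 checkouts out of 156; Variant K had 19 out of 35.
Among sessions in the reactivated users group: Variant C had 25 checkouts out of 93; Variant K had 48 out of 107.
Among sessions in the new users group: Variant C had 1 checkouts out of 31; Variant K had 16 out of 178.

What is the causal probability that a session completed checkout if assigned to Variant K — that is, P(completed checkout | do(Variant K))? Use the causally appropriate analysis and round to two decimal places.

0.35

The stratified and pooled comparisons disagree (Variant K wins within each user tenure; Variant C wins overall), so the answer turns on the causal role of user tenure.
User tenure differs across variants for reasons unrelated to any effect of the variant itself, and it separately predicts the outcome — a classic confounder. We must compare within user tenure levels.
Standardising Variant K to the population user tenure mix: 0.318·19/35 + 0.333·48/107 + 0.348·16/178 = 0.354.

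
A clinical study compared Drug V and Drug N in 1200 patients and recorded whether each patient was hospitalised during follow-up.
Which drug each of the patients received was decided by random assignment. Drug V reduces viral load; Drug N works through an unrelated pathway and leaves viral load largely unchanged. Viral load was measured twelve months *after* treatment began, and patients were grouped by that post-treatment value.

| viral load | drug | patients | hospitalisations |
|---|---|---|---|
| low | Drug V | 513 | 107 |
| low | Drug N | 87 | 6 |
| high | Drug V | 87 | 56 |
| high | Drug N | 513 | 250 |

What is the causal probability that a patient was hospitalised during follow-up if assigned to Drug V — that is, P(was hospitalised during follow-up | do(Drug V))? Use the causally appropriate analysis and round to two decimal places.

The stratified and pooled comparisons disagree (Drug N wins within each viral load; Drug V wins overall), so the answer turns on the causal role of viral load.
Stratifying would compare drugs among patients the drugs themselves sorted into viral load groups — a form of selection on an intermediate. The unconditioned pooled rates give the total causal effect.
So P(outcome | do(Drug V)) is just the pooled rate for Drug V: 163/600 = 0.272.

0.27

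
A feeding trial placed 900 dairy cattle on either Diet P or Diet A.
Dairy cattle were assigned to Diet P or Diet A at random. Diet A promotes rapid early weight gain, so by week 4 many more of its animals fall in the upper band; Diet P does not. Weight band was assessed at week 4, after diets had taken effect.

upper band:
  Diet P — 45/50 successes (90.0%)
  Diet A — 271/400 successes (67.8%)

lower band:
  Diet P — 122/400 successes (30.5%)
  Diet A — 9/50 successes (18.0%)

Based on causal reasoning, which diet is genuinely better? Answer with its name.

Diet A

The distribution of week-4 weight band is itself part of what the diet does — it is an intermediate outcome. Holding it fixed would remove that part of the effect; the total effect is the pooled difference.
Pooled: Diet P 37.1% vs Diet A 62.2%; Diet A is higher overall.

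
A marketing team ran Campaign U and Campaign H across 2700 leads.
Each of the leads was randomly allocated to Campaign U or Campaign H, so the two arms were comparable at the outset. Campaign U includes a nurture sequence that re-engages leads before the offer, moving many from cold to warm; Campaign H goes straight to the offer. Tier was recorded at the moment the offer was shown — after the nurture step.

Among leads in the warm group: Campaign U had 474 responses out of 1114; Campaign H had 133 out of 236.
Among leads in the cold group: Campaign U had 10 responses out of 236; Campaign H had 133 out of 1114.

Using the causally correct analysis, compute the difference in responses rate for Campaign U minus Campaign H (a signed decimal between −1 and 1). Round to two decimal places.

The stratified and pooled comparisons disagree (Campaign H wins within each engagement tier; Campaign U wins overall), so the answer turns on the causal role of engagement tier.
The distribution of engagement tier is itself part of what the campaign does — it is an intermediate outcome. Holding it fixed would remove that part of the effect; the total effect is the pooled difference.
The causal difference is the pooled difference: 0.359 − 0.197 = +0.161.

+0.16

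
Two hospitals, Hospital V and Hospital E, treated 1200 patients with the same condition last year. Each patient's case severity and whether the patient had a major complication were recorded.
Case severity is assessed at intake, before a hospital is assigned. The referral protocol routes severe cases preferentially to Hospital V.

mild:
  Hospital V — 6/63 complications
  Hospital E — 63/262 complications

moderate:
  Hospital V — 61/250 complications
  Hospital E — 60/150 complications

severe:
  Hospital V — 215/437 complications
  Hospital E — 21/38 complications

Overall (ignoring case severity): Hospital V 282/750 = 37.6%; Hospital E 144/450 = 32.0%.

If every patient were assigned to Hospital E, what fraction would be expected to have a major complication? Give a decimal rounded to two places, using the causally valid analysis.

0.42

Here case severity is a common cause — it drives both which hospital a case falls under and the outcome. The crude comparison mixes populations; the stratum-specific rates are the causally relevant ones.
Standardising Hospital E to the population case severity mix: 0.271·63/262 + 0.333·60/150 + 0.396·21/38 = 0.417.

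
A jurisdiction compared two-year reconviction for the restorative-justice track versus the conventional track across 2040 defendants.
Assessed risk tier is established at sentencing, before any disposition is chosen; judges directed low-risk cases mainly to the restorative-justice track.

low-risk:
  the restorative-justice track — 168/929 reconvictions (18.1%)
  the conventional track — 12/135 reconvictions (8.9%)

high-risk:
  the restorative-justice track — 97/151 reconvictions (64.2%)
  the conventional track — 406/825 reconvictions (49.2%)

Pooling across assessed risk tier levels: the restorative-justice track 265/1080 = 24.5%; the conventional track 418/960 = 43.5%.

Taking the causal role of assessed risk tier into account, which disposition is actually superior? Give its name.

The assessed risk tier-specific comparison favours the conventional track throughout, but the pooled figures favour the restorative-justice track. The question is whether to condition on assessed risk tier.
Here assessed risk tier is a common cause — it drives both which disposition a case falls under and the outcome. The crude comparison mixes populations; the stratum-specific rates are the causally relevant ones.
Within each level — low-risk: 18.1% vs 8.9%; high-risk: 64.2% vs 49.2% — the conventional track is lower every time.

the conventional track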